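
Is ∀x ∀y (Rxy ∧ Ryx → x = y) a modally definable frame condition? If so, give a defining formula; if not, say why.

Not definable by any modal formula

Any modally definable frame class is closed under surjective bounded morphisms.
The 6-cycle (worlds s,t,u,v,w,x with s→t→u→v→w→x→s) is antisymmetric. Sending even-indexed worlds to • and odd-indexed worlds to ∘ is a surjective bounded morphism onto the two-world frame with •↔∘, which is not antisymmetric.
So the class is not modally definable.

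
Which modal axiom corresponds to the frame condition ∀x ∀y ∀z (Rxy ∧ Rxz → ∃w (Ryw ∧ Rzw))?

◇□ψ → □◇ψ

A defining formula is ◇□ψ → □◇ψ (the .2 axiom).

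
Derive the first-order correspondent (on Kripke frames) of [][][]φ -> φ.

forall x exists w (x R^3 w & x = w)

This is a Sahlqvist (Geach-type) schema ◇^0□^3φ → □^0◇^0φ.
First-order correspondent: forall x exists w (x R^3 w & x = w).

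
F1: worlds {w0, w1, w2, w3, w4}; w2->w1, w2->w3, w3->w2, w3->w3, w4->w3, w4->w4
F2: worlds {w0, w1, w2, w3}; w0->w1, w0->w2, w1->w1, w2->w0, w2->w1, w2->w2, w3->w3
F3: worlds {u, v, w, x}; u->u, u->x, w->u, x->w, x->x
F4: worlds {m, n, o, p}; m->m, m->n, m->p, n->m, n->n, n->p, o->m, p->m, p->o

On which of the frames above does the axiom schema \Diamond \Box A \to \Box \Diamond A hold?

F2, F4

The schema corresponds to convergence: \forall x \forall y \forall z (Rxy \wedge Rxz \to \exists w (Ryw \wedge Rzw)).
F1: fails — Rw2w1 and Rw2w1 but w1 and w1 have no common successor.
F2: holds.
F3: fails — Rxw and Rxx but w and x have no common successor.
F4: holds.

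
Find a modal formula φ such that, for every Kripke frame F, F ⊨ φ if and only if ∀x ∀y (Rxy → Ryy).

□(□p → p)

A defining formula is □(□p → p) (the T□ axiom).
Suppose □(□p→p) is valid. Take Rxy and set V(p)={w : Ryw}. Then at y, □p holds; since □(□p→p) at x, □p→p at y, so p at y, i.e. Ryy.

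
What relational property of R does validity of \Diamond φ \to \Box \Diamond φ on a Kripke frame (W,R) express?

Suppose ◇φ→□◇φ is valid. Take Rxy, Rxz and set V(φ)={y}. Then ◇φ at x, so □◇φ at x, so ◇φ at z, so some w with Rzw has φ; w=y, i.e. Rzy. By symmetry of the argument, Ryz.

The Euclidean property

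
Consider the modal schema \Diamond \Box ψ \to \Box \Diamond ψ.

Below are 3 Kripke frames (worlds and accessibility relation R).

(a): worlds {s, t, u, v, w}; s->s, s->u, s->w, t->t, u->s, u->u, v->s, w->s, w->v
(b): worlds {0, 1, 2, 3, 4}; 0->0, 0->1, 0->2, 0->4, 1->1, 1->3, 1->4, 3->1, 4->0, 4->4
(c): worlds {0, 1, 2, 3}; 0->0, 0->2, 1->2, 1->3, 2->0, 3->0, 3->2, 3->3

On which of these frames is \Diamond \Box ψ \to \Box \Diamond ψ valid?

Frame correspondent (Sahlqvist): \forall x \forall y \forall z (Rxy \wedge Rxz \to \exists w (Ryw \wedge Rzw)) — i.e. convergence.
(a): holds.
(b): fails — R00 and R02 but 0 and 2 have no common successor.
(c): holds.
Valid on: (a), (c).

(a), (c)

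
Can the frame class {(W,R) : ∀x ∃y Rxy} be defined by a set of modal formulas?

Yes, by □r → ◇r

This is a Sahlqvist condition; the D axiom □r → ◇r defines it.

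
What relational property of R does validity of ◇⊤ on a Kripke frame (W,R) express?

seriality

This is a form of the D axiom.
Its frame correspondent is seriality — ∀x ∃y Rxy.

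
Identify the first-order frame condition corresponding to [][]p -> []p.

Density

Suppose □□p→□p is valid. Take Rxy and set V(p)={w : xR²w}. Then □□p at x, so □p at x, so p at y, i.e. ∃z(Rxz∧Rzy).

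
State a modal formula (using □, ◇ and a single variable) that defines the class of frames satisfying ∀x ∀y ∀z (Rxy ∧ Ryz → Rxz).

□q → □□q

This is transitivity; the standard corresponding axiom is 4: □q → □□q.
Suppose □q→□□q is valid. Take Rxy, Ryz and set V(q)={w : Rxw}. Then □q at x, so □□q at x, so □q at y, so q at z, i.e. Rxz.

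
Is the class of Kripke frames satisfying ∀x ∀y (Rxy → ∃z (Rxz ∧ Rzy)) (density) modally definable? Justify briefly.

Yes — defined by □□r → □r

This is a Sahlqvist condition; the C4 axiom □□r → □r defines it.
Suppose □□r→□r is valid. Take Rxy and set V(r)={w : xR²w}. Then □□r at x, so □r at x, so r at y, i.e. ∃z(Rxz∧Rzy).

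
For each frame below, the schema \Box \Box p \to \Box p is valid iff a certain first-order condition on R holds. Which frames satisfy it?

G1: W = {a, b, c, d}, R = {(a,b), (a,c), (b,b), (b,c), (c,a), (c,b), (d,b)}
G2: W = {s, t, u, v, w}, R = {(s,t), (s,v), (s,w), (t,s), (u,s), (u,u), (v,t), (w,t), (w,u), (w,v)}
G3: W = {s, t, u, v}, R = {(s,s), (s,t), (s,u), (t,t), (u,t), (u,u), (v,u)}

This is the axiom for density; its first-order frame correspondent is \forall x \forall y (Rxy \to \exists z (Rxz \wedge Rzy)).
G1: fails — Rca but no z with Rcz and Rza.
G2: fails — Rvt but no z with Rvz and Rzt.
G3: condition met.

G3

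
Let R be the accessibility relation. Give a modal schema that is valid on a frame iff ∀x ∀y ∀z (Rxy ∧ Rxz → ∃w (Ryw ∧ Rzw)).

◇□q → □◇q

The condition is convergence. The .2 schema ◇□q → □◇q defines it.
Suppose ◇□q→□◇q is valid. Take Rxy, Rxz and set V(q)={w : Ryw}. Then □q at y so ◇□q at x, so □◇q at x, so ◇q at z, giving w with Rzw and Ryw.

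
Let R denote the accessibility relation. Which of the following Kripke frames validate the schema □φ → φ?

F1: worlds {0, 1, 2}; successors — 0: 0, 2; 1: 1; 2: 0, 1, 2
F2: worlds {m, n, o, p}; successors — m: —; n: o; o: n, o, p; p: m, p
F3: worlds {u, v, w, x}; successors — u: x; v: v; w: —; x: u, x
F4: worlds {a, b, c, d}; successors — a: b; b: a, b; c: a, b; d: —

F1

This is the axiom for reflexivity; its first-order frame correspondent is ∀x Rxx.
F1: holds.
F2: fails — world m does not see itself.
F3: fails — world u does not see itself.
F4: fails — world a does not see itself.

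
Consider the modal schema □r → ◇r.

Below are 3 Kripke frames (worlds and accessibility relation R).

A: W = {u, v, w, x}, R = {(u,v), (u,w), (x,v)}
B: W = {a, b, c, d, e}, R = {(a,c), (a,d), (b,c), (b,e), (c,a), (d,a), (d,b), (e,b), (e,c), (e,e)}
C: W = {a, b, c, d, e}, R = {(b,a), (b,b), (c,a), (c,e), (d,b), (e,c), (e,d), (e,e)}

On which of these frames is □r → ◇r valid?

This is the axiom for seriality; its first-order frame correspondent is ∀x ∃y Rxy.
A: fails — world v has no successor.
B: condition met.
C: fails — world a has no successor.
Valid on: B.

B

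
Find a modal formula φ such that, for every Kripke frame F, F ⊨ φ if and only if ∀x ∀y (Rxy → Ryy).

□(□q → q)

The condition is shift-reflexivity. The T□ schema □(□q → q) defines it.
Suppose □(□q→q) is valid. Take Rxy and set V(q)={w : Ryw}. Then at y, □q holds; since □(□q→q) at x, □q→q at y, so q at y, i.e. Ryy.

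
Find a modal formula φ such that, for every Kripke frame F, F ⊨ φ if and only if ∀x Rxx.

□ψ → ψ

The condition is reflexivity. The T schema □ψ → ψ defines it.
Suppose □ψ→ψ is valid. At any x set V(ψ)={w : Rxw}. Then □ψ holds at x, so ψ holds at x, i.e. Rxx.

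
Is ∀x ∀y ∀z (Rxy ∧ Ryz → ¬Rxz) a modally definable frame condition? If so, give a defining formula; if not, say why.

Modal frame validity is preserved under surjective bounded morphisms.
The 3-cycle (worlds 0,1,2 with 0→1→2→0) is intransitive. Mapping every world to a single reflexive point • is a surjective bounded morphism; the reflexive point is not intransitive (R••∧R•• but R••).
So the class is not modally definable.

Not definable by any modal formula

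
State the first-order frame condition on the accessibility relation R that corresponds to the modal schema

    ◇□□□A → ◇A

∀x ∀y (xRy → ∃w (yR³w ∧ xRw))

This is a Sahlqvist (Geach-type) schema ◇^1□^3A → □^0◇^1A.
Minimal-valuation argument: fix x; take any y with xR^1y and any z with xR^0z. Set V(A) to the set of worlds R-reachable from y in exactly 3 steps. Then □^3A holds at y, so the antecedent holds at x; validity forces ◇^1A at z, giving a w with zR^1w and yR^3w.
First-order correspondent: ∀x ∀y (xRy → ∃w (yR³w ∧ xRw)).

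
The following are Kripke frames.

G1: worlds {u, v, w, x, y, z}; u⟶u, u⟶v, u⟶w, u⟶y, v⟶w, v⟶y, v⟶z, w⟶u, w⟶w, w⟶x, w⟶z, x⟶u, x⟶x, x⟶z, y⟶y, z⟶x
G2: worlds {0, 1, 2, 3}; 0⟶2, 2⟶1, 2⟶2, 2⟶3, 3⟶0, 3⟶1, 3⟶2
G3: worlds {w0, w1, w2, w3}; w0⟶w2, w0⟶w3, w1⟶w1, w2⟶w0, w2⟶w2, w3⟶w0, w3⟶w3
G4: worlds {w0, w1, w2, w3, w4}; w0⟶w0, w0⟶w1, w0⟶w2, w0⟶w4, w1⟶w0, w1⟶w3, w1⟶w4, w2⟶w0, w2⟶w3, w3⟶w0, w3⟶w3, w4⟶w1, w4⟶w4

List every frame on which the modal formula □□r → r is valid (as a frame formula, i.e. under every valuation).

Frame correspondent (Sahlqvist): ∀x ∃w (xR²w ∧ x = w) — i.e. a generalized confluence (Geach) condition.
G1: fails — at v but no t with vR²t and v=t.
G2: fails — at 0 but no w with 0R²w and 0=w.
G3: ✓.
G4: ✓.

G3, G4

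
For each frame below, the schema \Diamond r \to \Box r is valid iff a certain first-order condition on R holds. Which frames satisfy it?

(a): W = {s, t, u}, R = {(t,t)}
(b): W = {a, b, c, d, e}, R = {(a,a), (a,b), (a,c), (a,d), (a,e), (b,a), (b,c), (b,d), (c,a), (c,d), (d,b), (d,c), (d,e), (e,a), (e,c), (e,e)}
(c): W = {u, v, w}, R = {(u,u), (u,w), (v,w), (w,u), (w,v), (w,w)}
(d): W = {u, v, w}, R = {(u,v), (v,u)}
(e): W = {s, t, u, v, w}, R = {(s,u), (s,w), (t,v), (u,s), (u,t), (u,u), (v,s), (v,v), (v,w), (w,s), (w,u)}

(a), (d)

This is the axiom for partial functionality; its first-order frame correspondent is \forall x \forall y \forall z (Rxy \wedge Rxz \to y = z).
(a): condition met.
(b): fails — a sees both a and b.
(c): fails — u sees both u and w.
(d): condition met.
(e): fails — s sees both u and w.
Valid on: (a), (d).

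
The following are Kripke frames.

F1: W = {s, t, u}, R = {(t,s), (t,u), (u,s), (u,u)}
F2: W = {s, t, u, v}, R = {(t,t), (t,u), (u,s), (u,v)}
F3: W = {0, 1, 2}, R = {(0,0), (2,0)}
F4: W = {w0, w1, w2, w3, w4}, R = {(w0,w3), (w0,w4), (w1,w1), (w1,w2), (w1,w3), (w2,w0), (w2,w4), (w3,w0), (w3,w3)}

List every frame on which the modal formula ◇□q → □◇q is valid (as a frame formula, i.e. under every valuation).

Frame correspondent (Sahlqvist): ∀x ∀y ∀z (Rxy ∧ Rxz → ∃w (Ryw ∧ Rzw)) — i.e. convergence.
F1: fails — Rtu and Rts but u and s have no common successor.
F2: fails — Rtt and Rtu but t and u have no common successor.
F3: ✓.
F4: fails — Rw0w4 and Rw0w4 but w4 and w4 have no common successor.
Valid on: F3.

F3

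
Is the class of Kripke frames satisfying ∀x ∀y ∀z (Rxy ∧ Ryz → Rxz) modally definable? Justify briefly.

This is a Sahlqvist condition; the 4 axiom □r → □□r defines it.
Suppose □r→□□r is valid. Take Rxy, Ryz and set V(r)={w : Rxw}. Then □r at x, so □□r at x, so □r at y, so r at z, i.e. Rxz.

Definable; □r → □□r defines it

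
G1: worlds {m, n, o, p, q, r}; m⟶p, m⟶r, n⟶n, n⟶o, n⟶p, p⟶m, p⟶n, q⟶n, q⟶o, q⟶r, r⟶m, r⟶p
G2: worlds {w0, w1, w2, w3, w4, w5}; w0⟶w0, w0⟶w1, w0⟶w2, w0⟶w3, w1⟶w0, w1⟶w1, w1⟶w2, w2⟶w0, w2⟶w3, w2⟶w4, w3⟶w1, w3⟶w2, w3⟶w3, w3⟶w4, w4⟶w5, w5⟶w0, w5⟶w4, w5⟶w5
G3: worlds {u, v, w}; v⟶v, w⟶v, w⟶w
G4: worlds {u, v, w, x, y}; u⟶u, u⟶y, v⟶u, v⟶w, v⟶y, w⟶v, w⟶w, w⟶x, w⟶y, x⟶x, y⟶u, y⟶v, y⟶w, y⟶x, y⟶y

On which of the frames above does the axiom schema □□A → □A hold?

G2, G3, G4

The schema corresponds to density: ∀x ∀y (Rxy → ∃z (Rxz ∧ Rzy)).
G1: fails — Rpm but no z with Rpz and Rzm.
G2: satisfies the condition.
G3: satisfies the condition.
G4: satisfies the condition.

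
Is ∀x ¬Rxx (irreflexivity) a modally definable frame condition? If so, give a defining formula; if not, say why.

No

Any modally definable frame class is closed under surjective bounded morphisms.
The 4-cycle (worlds a,b,c,d with a→b→c→d→a) is irreflexive, and the map sending every world to a single reflexive point • is a surjective bounded morphism (forth: every edge maps to (•,•); back: every world has a successor). So any modal formula valid on the 4-cycle is also valid on the reflexive point, which is not irreflexive.
So no modal formula (or set of formulas) defines exactly the irreflexive frames.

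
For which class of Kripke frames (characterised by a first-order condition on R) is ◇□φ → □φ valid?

The Euclidean property

Replacing φ by ¬φ and contraposing gives the equivalent schema ◇φ → □◇φ.
Suppose ◇φ→□◇φ is valid. Take Rxy, Rxz and set V(φ)={y}. Then ◇φ at x, so □◇φ at x, so ◇φ at z, so some w with Rzw has φ; w=y, i.e. Rzy. By symmetry of the argument, Ryz.
Conversely, any frame satisfying ∀x ∀y ∀z (Rxy ∧ Rxz → Ryz) validates the schema.
Frame condition: ∀x ∀y ∀z (Rxy ∧ Rxz → Ryz).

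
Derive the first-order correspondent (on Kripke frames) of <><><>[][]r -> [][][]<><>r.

This is a Sahlqvist (Geach-type) schema ◇^3□^2r → □^3◇^2r.
First-order correspondent: forall x forall y forall z ((x R^3 y & x R^3 z) -> exists w (y R^2 w & z R^2 w)).

forall x forall y forall z ((x R^3 y & x R^3 z) -> exists w (y R^2 w & z R^2 w))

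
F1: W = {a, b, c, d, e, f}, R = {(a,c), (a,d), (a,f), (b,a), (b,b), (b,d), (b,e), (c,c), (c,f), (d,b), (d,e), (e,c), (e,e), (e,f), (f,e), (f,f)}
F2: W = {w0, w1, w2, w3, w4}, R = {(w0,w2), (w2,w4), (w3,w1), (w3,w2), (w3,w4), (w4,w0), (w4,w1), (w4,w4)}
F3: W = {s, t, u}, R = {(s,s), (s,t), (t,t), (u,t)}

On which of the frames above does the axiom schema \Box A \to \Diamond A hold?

F1, F3

The schema corresponds to seriality: \forall x \exists y Rxy.
F1: condition met.
F2: fails — world w1 has no successor.
F3: condition met.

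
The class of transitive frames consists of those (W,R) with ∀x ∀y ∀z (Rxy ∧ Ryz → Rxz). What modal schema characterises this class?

□r → □□r

The condition is transitivity. The 4 schema □r → □□r defines it.
Suppose □r→□□r is valid. Take Rxy, Ryz and set V(r)={w : Rxw}. Then □r at x, so □□r at x, so □r at y, so r at z, i.e. Rxz.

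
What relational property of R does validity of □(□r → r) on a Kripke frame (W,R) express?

shift-reflexivity

Suppose □(□r→r) is valid. Take Rxy and set V(r)={w : Ryw}. Then at y, □r holds; since □(□r→r) at x, □r→r at y, so r at y, i.e. Ryy.
Conversely, any frame satisfying ∀x ∀y (Rxy → Ryy) validates the schema.
So the correspondent is shift-reflexivity.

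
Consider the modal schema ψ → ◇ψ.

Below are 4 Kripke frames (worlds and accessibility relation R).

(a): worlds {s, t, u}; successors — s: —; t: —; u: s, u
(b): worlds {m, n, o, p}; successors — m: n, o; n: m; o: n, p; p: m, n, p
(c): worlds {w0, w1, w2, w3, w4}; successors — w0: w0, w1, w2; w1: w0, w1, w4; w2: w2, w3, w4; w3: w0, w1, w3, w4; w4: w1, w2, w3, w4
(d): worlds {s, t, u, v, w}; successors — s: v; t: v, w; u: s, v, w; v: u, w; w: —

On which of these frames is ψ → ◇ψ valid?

(c)

The schema corresponds to reflexivity: ∀x Rxx.
(a): fails — world s does not see itself.
(b): fails — world m does not see itself.
(c): ✓.
(d): fails — world s does not see itself.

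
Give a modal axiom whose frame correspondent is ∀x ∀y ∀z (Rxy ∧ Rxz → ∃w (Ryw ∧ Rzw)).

A defining formula is ◇□s → □◇s (the .2 axiom).
Suppose ◇□s→□◇s is valid. Take Rxy, Rxz and set V(s)={w : Ryw}. Then □s at y so ◇□s at x, so □◇s at x, so ◇s at z, giving w with Rzw and Ryw.

◇□s → □◇s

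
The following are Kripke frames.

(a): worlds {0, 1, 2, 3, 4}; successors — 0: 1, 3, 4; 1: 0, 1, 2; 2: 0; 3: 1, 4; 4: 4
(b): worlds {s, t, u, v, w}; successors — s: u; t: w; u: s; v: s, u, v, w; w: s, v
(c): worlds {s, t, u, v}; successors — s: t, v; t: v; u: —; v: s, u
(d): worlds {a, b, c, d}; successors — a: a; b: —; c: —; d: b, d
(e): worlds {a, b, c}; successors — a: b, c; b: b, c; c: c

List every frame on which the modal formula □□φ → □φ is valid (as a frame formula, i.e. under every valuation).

(d), (e)

This is the axiom for density; its first-order frame correspondent is ∀x ∀y (Rxy → ∃z (Rxz ∧ Rzy)).
(a): fails — R20 but no z with R2z and Rz0.
(b): fails — Rus but no z with Ruz and Rzs.
(c): fails — Rtv but no z with Rtz and Rzv.
(d): satisfies the condition.
(e): satisfies the condition.
Valid on: (d), (e).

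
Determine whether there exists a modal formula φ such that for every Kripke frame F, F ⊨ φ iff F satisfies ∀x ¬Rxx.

No — not modally definable

Modal frame validity is preserved under surjective bounded morphisms.
The 3-cycle (worlds s,t,u with s→t→u→s) is irreflexive, and the map sending every world to a single reflexive point • is a surjective bounded morphism (forth: every edge maps to (•,•); back: every world has a successor). So any modal formula valid on the 3-cycle is also valid on the reflexive point, which is not irreflexive.
Hence irreflexivity is not modally definable.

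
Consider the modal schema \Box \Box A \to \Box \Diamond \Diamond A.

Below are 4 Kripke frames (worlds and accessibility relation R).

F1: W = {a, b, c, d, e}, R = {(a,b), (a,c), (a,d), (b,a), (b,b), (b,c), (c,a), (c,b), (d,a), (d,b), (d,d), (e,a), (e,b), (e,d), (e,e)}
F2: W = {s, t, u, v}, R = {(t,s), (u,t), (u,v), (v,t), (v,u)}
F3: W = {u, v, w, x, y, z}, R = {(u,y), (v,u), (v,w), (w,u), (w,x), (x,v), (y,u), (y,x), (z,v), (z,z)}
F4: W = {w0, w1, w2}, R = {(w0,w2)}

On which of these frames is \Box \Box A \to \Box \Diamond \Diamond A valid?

F1

This is the axiom for a generalized confluence (Geach) condition; its first-order frame correspondent is \forall x \forall z (xRz \to \exists w (x R^2 w \wedge z R^2 w)).
F1: ✓.
F2: fails — tRs but no w with tR²w and sR²w.
F3: fails — uRy but no t with uR²t and yR²t.
F4: fails — w0Rw2 but no w with w0R²w and w2R²w.
Valid on: F1.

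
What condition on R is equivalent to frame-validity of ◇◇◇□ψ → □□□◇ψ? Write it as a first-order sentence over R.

This is a Sahlqvist (Geach-type) schema ◇^3□^1ψ → □^3◇^1ψ.
Minimal-valuation argument: fix x; take any y with xR^3y and any z with xR^3z. Set V(ψ) to the set of worlds R-reachable from y in exactly 1 step. Then □^1ψ holds at y, so the antecedent holds at x; validity forces ◇^1ψ at z, giving a w with zR^1w and yR^1w.
First-order correspondent: ∀x ∀y ∀z ((xR³y ∧ xR³z) → ∃w (yRw ∧ zRw)).

∀x ∀y ∀z ((xR³y ∧ xR³z) → ∃w (yRw ∧ zRw))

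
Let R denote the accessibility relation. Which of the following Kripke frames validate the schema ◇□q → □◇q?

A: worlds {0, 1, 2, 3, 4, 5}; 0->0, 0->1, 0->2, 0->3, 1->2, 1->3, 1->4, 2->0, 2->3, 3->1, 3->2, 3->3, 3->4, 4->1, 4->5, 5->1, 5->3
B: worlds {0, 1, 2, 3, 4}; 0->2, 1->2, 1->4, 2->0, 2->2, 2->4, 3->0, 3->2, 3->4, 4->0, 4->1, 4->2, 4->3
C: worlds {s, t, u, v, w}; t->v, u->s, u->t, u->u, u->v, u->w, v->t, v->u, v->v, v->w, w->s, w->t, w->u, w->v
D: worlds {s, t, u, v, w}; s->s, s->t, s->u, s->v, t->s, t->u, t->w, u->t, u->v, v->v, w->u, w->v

The schema corresponds to convergence: ∀x ∀y ∀z (Rxy ∧ Rxz → ∃w (Ryw ∧ Rzw)).
A: fails — R12 and R14 but 2 and 4 have no common successor.
B: condition met.
C: fails — Ruv and Rus but v and s have no common successor.
D: fails — Rsv and Rst but v and t have no common successor.
Valid on: B.

B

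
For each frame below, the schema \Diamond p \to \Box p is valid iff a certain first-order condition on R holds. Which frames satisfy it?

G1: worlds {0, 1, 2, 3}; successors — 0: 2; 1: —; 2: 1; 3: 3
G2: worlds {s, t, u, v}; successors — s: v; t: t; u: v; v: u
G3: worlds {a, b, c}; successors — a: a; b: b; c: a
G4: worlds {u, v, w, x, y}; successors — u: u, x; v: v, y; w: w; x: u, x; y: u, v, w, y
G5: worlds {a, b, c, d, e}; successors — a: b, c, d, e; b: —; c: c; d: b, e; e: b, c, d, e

G1, G2, G3

This is the axiom for partial functionality; its first-order frame correspondent is \forall x \forall y \forall z (Rxy \wedge Rxz \to y = z).
G1: holds.
G2: holds.
G3: holds.
G4: fails — u sees both u and x.
G5: fails — a sees both b and c.
Valid on: G1, G2, G3.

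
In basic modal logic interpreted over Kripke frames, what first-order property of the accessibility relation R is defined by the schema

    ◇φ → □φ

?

Suppose ◇φ→□φ is valid. Take Rxy, Rxz and set V(φ)={y}. Then ◇φ at x, so □φ at x, so φ at z, i.e. z=y.
Conversely, on a frame with partial functionality the schema holds at every world under every valuation.
Frame condition: ∀x ∀y ∀z (Rxy ∧ Rxz → y = z).

partial functionality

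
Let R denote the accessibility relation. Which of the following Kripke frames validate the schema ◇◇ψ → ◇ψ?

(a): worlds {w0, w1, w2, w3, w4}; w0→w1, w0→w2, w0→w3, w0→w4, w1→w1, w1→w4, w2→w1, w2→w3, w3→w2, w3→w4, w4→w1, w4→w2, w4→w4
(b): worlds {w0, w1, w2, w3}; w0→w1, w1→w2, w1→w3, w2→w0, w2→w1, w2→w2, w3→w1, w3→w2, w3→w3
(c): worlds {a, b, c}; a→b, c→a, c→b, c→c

(c)

The schema corresponds to transitivity: ∀x ∀y ∀z (Rxy ∧ Ryz → Rxz).
(a): fails — Rw3w2 and Rw2w1 but not Rw3w1.
(b): fails — Rw1w2 and Rw2w1 but not Rw1w1.
(c): condition met.
Valid on: (c).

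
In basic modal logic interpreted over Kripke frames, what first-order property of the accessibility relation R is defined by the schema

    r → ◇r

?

Reflexivity

This is a form of the T axiom.
It corresponds to reflexivity: ∀x Rxx.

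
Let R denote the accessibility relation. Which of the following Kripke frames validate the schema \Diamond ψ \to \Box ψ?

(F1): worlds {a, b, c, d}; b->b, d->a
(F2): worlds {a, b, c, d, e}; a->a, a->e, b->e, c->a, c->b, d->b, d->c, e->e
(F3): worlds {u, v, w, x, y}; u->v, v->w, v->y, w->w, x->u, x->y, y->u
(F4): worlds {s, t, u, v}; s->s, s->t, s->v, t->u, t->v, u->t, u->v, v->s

(F1)

Frame correspondent (Sahlqvist): \forall x \forall y \forall z (Rxy \wedge Rxz \to y = z) — i.e. partial functionality.
(F1): condition met.
(F2): fails — a sees both a and e.
(F3): fails — v sees both w and y.
(F4): fails — s sees both s and t.
Valid on: (F1).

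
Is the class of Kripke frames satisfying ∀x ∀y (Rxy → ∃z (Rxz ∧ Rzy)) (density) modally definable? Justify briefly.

Yes: it is density, defined by the C4 schema □□r → □r.

Yes, by □□r → □r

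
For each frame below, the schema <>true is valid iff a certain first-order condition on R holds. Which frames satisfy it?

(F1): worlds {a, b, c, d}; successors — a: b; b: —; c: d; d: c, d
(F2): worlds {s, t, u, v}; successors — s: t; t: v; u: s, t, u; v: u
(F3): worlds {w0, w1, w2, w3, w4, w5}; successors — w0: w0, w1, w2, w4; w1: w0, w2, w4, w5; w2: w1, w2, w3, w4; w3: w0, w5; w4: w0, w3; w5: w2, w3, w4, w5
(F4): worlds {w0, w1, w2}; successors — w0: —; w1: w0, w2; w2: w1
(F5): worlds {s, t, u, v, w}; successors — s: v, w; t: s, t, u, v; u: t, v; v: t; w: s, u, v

The schema corresponds to seriality: forall x exists y Rxy.
(F1): fails — world b has no successor.
(F2): satisfies the condition.
(F3): satisfies the condition.
(F4): fails — world w0 has no successor.
(F5): satisfies the condition.
Valid on: (F2), (F3), (F5).

(F2), (F3), (F5)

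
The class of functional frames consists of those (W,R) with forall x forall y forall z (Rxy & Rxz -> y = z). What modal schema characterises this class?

◇r → □r

A defining formula is ◇r → □r (the CD axiom).
Suppose ◇r→□r is valid. Take Rxy, Rxz and set V(r)={y}. Then ◇r at x, so □r at x, so r at z, i.e. z=y.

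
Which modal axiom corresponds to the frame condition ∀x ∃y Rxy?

The condition is seriality. The D schema □r → ◇r defines it.
Suppose □r→◇r is valid. At any x set V(r)=W. Then □r at x, so ◇r at x, so x has a successor.

□r → ◇r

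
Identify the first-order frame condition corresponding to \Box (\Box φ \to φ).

Suppose □(□φ→φ) is valid. Take Rxy and set V(φ)={w : Ryw}. Then at y, □φ holds; since □(□φ→φ) at x, □φ→φ at y, so φ at y, i.e. Ryy.
Conversely, on a frame with shift-reflexivity the schema holds at every world under every valuation.
So the correspondent is shift-reflexivity.

Shift-reflexivity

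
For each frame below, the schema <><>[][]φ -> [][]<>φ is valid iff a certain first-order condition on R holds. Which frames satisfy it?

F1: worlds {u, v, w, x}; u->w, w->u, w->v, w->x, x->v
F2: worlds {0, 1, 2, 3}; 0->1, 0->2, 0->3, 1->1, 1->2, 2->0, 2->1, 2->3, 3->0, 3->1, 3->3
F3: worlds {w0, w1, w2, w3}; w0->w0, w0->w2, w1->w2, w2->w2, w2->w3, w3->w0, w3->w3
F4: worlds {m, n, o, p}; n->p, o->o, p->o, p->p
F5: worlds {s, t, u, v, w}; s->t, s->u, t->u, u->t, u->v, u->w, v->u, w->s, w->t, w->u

The schema corresponds to a generalized confluence (Geach) condition: forall x forall y forall z ((x R^2 y & x R^2 z) -> exists w (y R^2 w & zRw)).
F1: fails — uR²u, uR²u but no t with uR²t and uRt.
F2: condition met.
F3: condition met.
F4: condition met.
F5: fails — sR²t, sR²t but no w* with tR²w* and tRw*.
Valid on: F2, F3, F4.

F2, F3, F4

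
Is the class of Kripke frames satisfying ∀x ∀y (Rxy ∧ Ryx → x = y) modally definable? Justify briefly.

Not modally definable

Any modally definable frame class is closed under surjective bounded morphisms.
The 4-cycle (worlds 0,1,2,3 with 0→1→2→3→0) is antisymmetric. Sending even-indexed worlds to • and odd-indexed worlds to ∘ is a surjective bounded morphism onto the two-world frame with •↔∘, which is not antisymmetric.
So the class is not modally definable.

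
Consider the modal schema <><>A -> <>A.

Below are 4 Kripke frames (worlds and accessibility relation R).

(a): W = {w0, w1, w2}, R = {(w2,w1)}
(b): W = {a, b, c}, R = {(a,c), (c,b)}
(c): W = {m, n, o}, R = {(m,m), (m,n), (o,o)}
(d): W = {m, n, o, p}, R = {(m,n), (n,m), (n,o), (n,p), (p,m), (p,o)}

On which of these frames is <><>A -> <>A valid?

(a), (c)

The schema corresponds to transitivity: forall x forall y forall z (Rxy & Ryz -> Rxz).
(a): condition met.
(b): fails — Rac and Rcb but not Rab.
(c): condition met.
(d): fails — Rpm and Rmn but not Rpn.
Valid on: (a), (c).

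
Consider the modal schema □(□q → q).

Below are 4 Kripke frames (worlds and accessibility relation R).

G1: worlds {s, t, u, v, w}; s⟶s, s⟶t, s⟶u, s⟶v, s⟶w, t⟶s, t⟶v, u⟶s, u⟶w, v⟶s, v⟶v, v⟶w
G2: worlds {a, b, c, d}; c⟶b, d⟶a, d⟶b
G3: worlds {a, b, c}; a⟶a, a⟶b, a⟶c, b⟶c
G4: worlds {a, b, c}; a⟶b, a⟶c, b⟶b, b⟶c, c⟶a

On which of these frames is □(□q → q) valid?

Frame correspondent (Sahlqvist): ∀x ∀y (Rxy → Ryy) — i.e. shift-reflexivity.
G1: fails — Ruw but not Rww.
G2: fails — Rdb but not Rbb.
G3: fails — Rac but not Rcc.
G4: fails — Rbc but not Rcc.
Valid on no frame.

none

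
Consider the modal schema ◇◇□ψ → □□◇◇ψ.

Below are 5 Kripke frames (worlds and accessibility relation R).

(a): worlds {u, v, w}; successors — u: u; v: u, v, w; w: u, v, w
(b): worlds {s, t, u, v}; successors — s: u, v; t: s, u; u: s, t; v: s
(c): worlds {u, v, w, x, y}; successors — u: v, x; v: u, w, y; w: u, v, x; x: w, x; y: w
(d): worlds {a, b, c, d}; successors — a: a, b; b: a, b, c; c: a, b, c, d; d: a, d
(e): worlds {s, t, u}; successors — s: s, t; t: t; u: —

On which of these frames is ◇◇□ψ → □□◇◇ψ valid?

(a), (d), (e)

The schema corresponds to a generalized confluence (Geach) condition: ∀x ∀y ∀z ((xR²y ∧ xR²z) → ∃w (yRw ∧ zR²w)).
(a): condition met.
(b): fails — sR²s, sR²s but no w with sRw and sR²w.
(c): fails — uR²y, uR²y but no t with yRt and yR²t.
(d): condition met.
(e): condition met.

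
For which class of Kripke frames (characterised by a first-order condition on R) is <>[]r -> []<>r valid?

convergence

Suppose ◇□r→□◇r is valid. Take Rxy, Rxz and set V(r)={w : Ryw}. Then □r at y so ◇□r at x, so □◇r at x, so ◇r at z, giving w with Rzw and Ryw.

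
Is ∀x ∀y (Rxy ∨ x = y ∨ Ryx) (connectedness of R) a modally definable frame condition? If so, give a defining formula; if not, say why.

Not modally definable

Modal frame validity is preserved under disjoint unions.
Take 4 disjoint single-world reflexive frames: each is trivially connected, but their disjoint union has 4 worlds with no edge between distinct components, so it is not connected.
Hence connectedness of R is not modally definable.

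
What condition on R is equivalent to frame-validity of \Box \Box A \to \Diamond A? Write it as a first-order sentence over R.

This is a Sahlqvist (Geach-type) schema ◇^0□^2A → □^0◇^1A.
First-order correspondent: \forall x \exists w (x R^2 w \wedge xRw).

\forall x \exists w (x R^2 w \wedge xRw)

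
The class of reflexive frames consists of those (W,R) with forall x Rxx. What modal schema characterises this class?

The condition is reflexivity. The T schema □q → q defines it.
Suppose □q→q is valid. At any x set V(q)={w : Rxw}. Then □q holds at x, so q holds at x, i.e. Rxx.

□q → q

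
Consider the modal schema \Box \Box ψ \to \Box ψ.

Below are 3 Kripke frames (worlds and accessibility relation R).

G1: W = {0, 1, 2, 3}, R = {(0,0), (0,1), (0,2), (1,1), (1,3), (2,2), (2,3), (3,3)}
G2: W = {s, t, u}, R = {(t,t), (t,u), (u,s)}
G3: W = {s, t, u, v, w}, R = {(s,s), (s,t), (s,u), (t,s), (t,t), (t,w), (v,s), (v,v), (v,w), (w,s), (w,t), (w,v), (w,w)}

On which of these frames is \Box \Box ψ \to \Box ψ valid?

G1, G3

Frame correspondent (Sahlqvist): \forall x \forall y (Rxy \to \exists z (Rxz \wedge Rzy)) — i.e. density.
G1: satisfies the condition.
G2: fails — Rus but no z with Ruz and Rzs.
G3: satisfies the condition.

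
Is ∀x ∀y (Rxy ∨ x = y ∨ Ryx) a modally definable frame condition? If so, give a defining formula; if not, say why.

Not modally definable

If a class were modally definable it would be closed under disjoint unions (Goldblatt–Thomason).
Take 4 disjoint single-world reflexive frames: each is trivially connected, but their disjoint union has 4 worlds with no edge between distinct components, so it is not connected.
So the class is not modally definable.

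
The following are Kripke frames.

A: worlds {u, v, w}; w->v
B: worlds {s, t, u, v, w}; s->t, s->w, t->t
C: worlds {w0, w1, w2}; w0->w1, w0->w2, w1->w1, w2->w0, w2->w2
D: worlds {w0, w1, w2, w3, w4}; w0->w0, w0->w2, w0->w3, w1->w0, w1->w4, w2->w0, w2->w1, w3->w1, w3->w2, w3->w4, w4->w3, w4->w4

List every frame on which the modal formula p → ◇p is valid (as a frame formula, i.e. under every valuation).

This is the axiom for reflexivity; its first-order frame correspondent is ∀x Rxx.
A: fails — world u does not see itself.
B: fails — world s does not see itself.
C: fails — world w0 does not see itself.
D: fails — world w1 does not see itself.

none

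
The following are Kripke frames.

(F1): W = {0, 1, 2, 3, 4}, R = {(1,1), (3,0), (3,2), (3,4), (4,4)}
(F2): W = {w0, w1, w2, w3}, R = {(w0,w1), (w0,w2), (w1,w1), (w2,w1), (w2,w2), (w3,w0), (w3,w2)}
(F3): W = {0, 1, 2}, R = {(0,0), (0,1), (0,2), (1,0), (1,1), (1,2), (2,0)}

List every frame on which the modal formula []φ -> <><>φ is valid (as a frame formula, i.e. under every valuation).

Frame correspondent (Sahlqvist): forall x exists w (xRw & x R^2 w) — i.e. a generalized confluence (Geach) condition.
(F1): fails — at 0 but no w with 0Rw and 0R²w.
(F2): ✓.
(F3): ✓.

(F2), (F3)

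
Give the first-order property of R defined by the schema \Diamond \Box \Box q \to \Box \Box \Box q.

\forall x \forall y \forall z ((xRy \wedge x R^3 z) \to \exists w (y R^2 w \wedge z = w))

This is a Sahlqvist (Geach-type) schema ◇^1□^2q → □^3◇^0q.
First-order correspondent: \forall x \forall y \forall z ((xRy \wedge x R^3 z) \to \exists w (y R^2 w \wedge z = w)).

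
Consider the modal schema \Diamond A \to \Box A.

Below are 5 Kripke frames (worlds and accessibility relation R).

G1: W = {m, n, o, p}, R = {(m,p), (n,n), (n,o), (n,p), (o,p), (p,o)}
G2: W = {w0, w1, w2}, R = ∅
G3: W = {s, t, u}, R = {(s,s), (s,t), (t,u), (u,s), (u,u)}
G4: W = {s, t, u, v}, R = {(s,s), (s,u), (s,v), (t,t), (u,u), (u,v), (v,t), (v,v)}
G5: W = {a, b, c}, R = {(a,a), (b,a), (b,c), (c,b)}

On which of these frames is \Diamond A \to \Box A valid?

G2

This is the axiom for partial functionality; its first-order frame correspondent is \forall x \forall y \forall z (Rxy \wedge Rxz \to y = z).
G1: fails — n sees both n and o.
G2: condition met.
G3: fails — s sees both s and t.
G4: fails — s sees both s and u.
G5: fails — b sees both a and c.
Valid on: G2.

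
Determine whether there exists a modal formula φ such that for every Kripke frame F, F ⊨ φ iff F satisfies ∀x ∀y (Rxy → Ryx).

This is a Sahlqvist condition; the B axiom p → □◇p defines it.
Suppose p→□◇p is valid. Take Rxy and set V(p)={x}. Then p at x, so □◇p at x, so ◇p at y, so some z with Ryz has p; z=x, i.e. Ryx.

Yes, by p → □◇p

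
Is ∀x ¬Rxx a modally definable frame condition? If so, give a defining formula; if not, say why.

Any modally definable frame class is closed under surjective bounded morphisms.
The 4-cycle (worlds w0,w1,w2,w3 with w0→w1→w2→w3→w0) is irreflexive, and the map sending every world to a single reflexive point • is a surjective bounded morphism (forth: every edge maps to (•,•); back: every world has a successor). So any modal formula valid on the 4-cycle is also valid on the reflexive point, which is not irreflexive.
So the class is not modally definable.

Not modally definable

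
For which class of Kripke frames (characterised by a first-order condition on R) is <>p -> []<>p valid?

Suppose ◇p→□◇p is valid. Take Rxy, Rxz and set V(p)={y}. Then ◇p at x, so □◇p at x, so ◇p at z, so some w with Rzw has p; w=y, i.e. Rzy. By symmetry of the argument, Ryz.

the Euclidean property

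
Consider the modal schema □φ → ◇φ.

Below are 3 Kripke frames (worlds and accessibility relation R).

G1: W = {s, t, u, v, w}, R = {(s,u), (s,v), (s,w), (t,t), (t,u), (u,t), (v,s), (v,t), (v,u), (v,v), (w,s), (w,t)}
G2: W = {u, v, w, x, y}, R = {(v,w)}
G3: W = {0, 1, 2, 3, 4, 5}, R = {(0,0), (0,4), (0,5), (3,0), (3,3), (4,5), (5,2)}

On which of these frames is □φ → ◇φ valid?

G1

This is the axiom for seriality; its first-order frame correspondent is ∀x ∃y Rxy.
G1: ✓.
G2: fails — world u has no successor.
G3: fails — world 1 has no successor.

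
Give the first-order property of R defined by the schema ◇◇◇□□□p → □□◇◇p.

This is a Sahlqvist (Geach-type) schema ◇^3□^3p → □^2◇^2p.
First-order correspondent: ∀x ∀y ∀z ((xR³y ∧ xR²z) → ∃w (yR³w ∧ zR²w)).

∀x ∀y ∀z ((xR³y ∧ xR²z) → ∃w (yR³w ∧ zR²w))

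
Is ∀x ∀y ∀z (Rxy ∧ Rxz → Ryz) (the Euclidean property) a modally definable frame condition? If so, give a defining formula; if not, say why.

Yes — defined by ◇r → □◇r

The condition is the Euclidean property. A defining modal formula is ◇r → □◇r.
Suppose ◇r→□◇r is valid. Take Rxy, Rxz and set V(r)={y}. Then ◇r at x, so □◇r at x, so ◇r at z, so some w with Rzw has r; w=y, i.e. Rzy. By symmetry of the argument, Ryz.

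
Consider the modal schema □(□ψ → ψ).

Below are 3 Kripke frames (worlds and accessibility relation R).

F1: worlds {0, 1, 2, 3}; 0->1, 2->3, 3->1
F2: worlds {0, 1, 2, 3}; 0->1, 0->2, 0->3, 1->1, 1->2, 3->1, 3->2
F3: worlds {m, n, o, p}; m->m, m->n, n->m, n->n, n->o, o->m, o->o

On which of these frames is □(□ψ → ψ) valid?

F3

Frame correspondent (Sahlqvist): ∀x ∀y (Rxy → Ryy) — i.e. shift-reflexivity.
F1: fails — R01 but not R11.
F2: fails — R32 but not R22.
F3: holds.
Valid on: F3.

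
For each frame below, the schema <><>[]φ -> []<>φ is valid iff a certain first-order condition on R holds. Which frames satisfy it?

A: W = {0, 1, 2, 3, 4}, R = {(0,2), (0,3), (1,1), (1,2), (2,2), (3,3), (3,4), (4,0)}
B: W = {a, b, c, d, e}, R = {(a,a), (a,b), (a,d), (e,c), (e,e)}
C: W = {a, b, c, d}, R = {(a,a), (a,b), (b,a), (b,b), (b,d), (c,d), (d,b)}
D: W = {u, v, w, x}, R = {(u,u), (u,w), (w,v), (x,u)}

C

Frame correspondent (Sahlqvist): forall x forall y forall z ((x R^2 y & xRz) -> exists w (yRw & zRw)) — i.e. a generalized confluence (Geach) condition.
A: fails — 0R²2, 0R3 but no w with 2Rw and 3Rw.
B: fails — aR²a, aRb but no w with aRw and bRw.
C: condition met.
D: fails — uR²u, uRw but no t with uRt and wRt.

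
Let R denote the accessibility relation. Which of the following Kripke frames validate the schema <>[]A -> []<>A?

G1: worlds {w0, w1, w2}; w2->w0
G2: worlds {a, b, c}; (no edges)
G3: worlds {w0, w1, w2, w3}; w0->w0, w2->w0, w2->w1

G2

The schema corresponds to convergence: forall x forall y forall z (Rxy & Rxz -> exists w (Ryw & Rzw)).
G1: fails — Rw2w0 and Rw2w0 but w0 and w0 have no common successor.
G2: holds.
G3: fails — Rw2w0 and Rw2w1 but w0 and w1 have no common successor.
Valid on: G2.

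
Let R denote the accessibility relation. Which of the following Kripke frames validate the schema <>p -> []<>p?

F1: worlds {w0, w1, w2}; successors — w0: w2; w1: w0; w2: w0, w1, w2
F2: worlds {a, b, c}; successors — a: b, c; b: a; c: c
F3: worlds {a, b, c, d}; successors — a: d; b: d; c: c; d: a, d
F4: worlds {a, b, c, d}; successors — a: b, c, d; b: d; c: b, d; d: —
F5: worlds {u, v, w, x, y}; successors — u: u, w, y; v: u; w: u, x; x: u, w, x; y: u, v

none

Frame correspondent (Sahlqvist): forall x forall y forall z (Rxy & Rxz -> Ryz) — i.e. the Euclidean property.
F1: fails — Rw1w0 and Rw1w0 but not Rw0w0.
F2: fails — Rac and Rab but not Rcb.
F3: fails — Rda and Rda but not Raa.
F4: fails — Rab and Rab but not Rbb.
F5: fails — Ruw and Ruw but not Rww.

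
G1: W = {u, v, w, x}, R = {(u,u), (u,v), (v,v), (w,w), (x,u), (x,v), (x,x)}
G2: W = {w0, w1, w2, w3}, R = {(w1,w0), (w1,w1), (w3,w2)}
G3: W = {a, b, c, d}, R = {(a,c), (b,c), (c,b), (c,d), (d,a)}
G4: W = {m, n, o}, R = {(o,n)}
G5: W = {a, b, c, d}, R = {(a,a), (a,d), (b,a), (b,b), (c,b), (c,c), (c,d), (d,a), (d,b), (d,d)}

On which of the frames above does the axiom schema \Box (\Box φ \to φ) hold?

The schema corresponds to shift-reflexivity: \forall x \forall y (Rxy \to Ryy).
G1: ✓.
G2: fails — Rw1w0 but not Rw0w0.
G3: fails — Rbc but not Rcc.
G4: fails — Ron but not Rnn.
G5: ✓.
Valid on: G1, G5.

G1, G5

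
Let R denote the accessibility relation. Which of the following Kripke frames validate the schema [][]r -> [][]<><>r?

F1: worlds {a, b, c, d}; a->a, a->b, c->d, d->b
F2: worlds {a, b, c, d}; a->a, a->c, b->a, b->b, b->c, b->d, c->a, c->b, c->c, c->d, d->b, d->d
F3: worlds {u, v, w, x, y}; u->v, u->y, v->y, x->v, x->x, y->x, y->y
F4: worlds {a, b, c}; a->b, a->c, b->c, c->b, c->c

F2, F3, F4

This is the axiom for a generalized confluence (Geach) condition; its first-order frame correspondent is forall x forall z (x R^2 z -> exists w (x R^2 w & z R^2 w)).
F1: fails — aR²b but no w with aR²w and bR²w.
F2: ✓.
F3: ✓.
F4: ✓.
Valid on: F2, F3, F4.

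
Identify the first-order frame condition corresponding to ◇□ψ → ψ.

Symmetry

This is a form of the B axiom.
It corresponds to symmetry: ∀x ∀y (Rxy → Ryx).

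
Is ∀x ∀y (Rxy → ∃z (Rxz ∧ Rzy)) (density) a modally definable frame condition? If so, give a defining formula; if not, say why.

Yes, by □□q → □q

The condition is density. A defining modal formula is □□q → □q.
Suppose □□q→□q is valid. Take Rxy and set V(q)={w : xR²w}. Then □□q at x, so □q at x, so q at y, i.e. ∃z(Rxz∧Rzy).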